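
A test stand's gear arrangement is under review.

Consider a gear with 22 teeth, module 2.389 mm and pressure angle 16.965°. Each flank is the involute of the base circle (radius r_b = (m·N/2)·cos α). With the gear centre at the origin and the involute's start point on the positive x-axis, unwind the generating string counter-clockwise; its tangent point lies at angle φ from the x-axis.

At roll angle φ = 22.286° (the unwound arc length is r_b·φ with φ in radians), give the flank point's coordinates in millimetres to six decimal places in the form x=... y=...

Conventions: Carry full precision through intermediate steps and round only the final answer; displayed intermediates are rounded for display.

single-mesh involute tooth geometry (22T wheel at module 2.389)
pitch radius r_p = m·N/2 = 2.389·22/2 = 26.279000
base radius r_b = r_p·cos α = 26.279000·cos 16.965° = 25.135421
roll angle φ = 22.286° = 0.38896408 rad
x = r_b·(cos φ + φ·sin φ) = 26.965514
y = r_b·(sin φ − φ·cos φ) = 0.485633

x=26.965514 y=0.485633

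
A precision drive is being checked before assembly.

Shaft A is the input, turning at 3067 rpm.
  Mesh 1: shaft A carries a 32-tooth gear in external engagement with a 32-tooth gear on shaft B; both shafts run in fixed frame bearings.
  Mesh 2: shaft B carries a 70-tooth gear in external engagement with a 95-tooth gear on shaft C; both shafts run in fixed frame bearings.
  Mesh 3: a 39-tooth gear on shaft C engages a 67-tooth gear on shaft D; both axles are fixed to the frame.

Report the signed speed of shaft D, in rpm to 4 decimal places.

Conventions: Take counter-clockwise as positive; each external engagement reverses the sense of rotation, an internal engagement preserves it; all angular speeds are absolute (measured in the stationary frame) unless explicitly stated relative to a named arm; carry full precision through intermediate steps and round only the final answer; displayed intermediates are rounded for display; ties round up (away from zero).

class = fixed-axis compound train [3 meshes; 3 ratios multiply, 3 sense flips]
mesh 1 [32T→32T]: ω = 3067.0000×32/32 = 3067.0000 rpm, sense flips to −
mesh 2 [70T→95T]: ω = 3067.0000×70/95 = 2259.8947 rpm, sense flips to +
mesh 3 [39T→67T]: ω = 2259.8947×39/67 = 1315.4611 rpm, sense flips to −
signed output speed = -1315.4611 rpm

-1315.4611 rpm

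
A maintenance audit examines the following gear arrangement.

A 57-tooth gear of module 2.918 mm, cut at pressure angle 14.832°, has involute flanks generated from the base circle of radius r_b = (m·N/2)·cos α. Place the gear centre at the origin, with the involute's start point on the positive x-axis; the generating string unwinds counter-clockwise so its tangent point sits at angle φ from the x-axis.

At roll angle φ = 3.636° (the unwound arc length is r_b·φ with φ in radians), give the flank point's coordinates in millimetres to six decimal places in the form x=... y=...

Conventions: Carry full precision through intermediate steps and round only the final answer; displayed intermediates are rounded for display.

x=80.553770 y=0.006846

recognized (one wheel, involute flank): single-mesh tooth geometry, m = 2.918, N = 57
pitch radius r_p = m·N/2 = 2.918·57/2 = 83.163000
base radius r_b = r_p·cos α = 83.163000·cos 14.832° = 80.392056
roll angle φ = 3.636° = 0.06346017 rad
x = r_b·(cos φ + φ·sin φ) = 80.553770
y = r_b·(sin φ − φ·cos φ) = 0.006846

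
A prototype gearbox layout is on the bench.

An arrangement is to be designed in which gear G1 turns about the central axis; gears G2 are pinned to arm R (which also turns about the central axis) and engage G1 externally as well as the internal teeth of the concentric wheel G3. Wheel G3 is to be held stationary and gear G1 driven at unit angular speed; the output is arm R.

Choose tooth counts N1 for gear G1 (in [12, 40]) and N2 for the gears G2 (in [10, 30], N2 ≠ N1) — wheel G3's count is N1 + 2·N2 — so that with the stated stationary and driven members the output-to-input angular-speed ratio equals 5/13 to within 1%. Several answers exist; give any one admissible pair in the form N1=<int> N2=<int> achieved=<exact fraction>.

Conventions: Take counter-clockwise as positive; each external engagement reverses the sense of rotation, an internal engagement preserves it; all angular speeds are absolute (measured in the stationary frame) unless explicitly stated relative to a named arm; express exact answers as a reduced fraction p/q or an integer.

N1=40 N2=12 achieved=5/13

planetary set to be sized for 5/13 (Willis relation)
Willis with ω_ring = 0: ω_arm/ω_sun = N1/(N1+N3); set equal to 5/13  ⇒  N3/N1 = 1/(5/13) − 1 = 8/5
N3 = N1 + 2·N2  ⇒  N2/N1 = (N3/N1 − 1)/2 = (8/5 − 1)/2 = 3/10
smallest multiple with N1 ≥ 12 and N2 ≥ 10: k = 4  ⇒  N1 = 4·10 = 40, N2 = 4·3 = 12 (N1 ≤ 40, N2 ≤ 30, N2 ≠ N1 ✓), N3 = 40 + 2·12 = 64
check: N1/(N1+N3) with N1 = 40, N3 = 64 gives 5/13; |achieved − target| = 0 ≤ 1/260 ✓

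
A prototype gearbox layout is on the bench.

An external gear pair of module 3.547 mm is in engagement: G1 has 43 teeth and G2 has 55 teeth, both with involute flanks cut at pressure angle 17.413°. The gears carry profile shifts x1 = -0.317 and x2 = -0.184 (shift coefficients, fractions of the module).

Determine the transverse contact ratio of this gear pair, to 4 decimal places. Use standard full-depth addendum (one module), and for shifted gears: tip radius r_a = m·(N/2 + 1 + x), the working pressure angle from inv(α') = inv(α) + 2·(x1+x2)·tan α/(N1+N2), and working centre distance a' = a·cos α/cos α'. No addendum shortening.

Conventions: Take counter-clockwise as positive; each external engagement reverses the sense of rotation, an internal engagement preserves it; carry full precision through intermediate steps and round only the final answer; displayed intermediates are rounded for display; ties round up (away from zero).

topology: single-mesh involute geometry — m = 3.547, 43T/55T pair
base radii: r_b1 = 72.765668, r_b2 = 93.072367
tip radii: r_a1 = 78.683101, r_a2 = 100.436852
inv(α') = inv(17.413°) + 2·(-0.317-0.184)·tan α/(43+55) = 0.00650931  ⇒  α' = 15.28133°
a' = a·cos α / cos α' = 173.8030·cos 17.413°/cos 15.28133° = 171.916420
action lengths: √(r_a1²−r_b1²) = 29.936397, √(r_a2²−r_b2²) = 37.750441
base pitch p_b = π·m·cos α = 10.632562
CR = (29.936397 + 37.750441 − 171.916420·sin 15.28133°)/10.632562 = 2.104552
contact ratio ≈ 2.1046

2.1046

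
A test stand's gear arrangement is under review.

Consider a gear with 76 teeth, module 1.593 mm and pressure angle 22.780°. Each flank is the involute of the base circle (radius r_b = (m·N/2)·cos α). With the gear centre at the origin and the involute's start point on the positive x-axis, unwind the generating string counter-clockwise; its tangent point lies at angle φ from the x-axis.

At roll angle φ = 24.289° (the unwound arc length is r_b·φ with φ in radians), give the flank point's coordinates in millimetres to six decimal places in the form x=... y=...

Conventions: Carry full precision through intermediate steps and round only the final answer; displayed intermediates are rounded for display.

topology: single-mesh involute geometry — m = 1.593, N = 76
pitch radius r_p = m·N/2 = 1.593·76/2 = 60.534000
base radius r_b = r_p·cos α = 60.534000·cos 22.780° = 55.812249
roll angle φ = 24.289° = 0.42392302 rad
x = r_b·(cos φ + φ·sin φ) = 60.604205
y = r_b·(sin φ − φ·cos φ) = 1.392017

x=60.604205 y=1.392017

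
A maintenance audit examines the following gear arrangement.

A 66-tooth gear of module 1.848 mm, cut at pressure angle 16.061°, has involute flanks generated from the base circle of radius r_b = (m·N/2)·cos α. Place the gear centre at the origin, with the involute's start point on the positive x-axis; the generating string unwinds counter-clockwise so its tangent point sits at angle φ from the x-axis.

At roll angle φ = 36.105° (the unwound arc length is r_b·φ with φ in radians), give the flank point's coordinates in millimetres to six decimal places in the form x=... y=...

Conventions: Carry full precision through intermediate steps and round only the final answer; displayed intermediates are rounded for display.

recognized (one wheel, involute flank): single-mesh tooth geometry, m = 1.848, N = 66
pitch radius r_p = m·N/2 = 1.848·66/2 = 60.984000
base radius r_b = r_p·cos α = 60.984000·cos 16.061° = 58.603654
roll angle φ = 36.105° = 0.63015113 rad
x = r_b·(cos φ + φ·sin φ) = 69.109276
y = r_b·(sin φ − φ·cos φ) = 4.696704

x=69.109276 y=4.696704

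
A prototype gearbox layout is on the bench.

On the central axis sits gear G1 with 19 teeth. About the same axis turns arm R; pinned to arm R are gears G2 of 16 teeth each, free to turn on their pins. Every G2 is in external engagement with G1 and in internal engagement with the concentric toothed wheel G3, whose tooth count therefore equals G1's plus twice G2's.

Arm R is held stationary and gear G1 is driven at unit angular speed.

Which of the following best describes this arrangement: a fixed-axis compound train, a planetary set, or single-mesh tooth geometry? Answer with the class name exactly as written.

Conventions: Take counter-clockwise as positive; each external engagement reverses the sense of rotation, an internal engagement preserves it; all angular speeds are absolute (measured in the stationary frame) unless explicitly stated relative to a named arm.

recognized (axles ride arm R): planetary set, 19/16/51 teeth
classification: planetary set

planetary set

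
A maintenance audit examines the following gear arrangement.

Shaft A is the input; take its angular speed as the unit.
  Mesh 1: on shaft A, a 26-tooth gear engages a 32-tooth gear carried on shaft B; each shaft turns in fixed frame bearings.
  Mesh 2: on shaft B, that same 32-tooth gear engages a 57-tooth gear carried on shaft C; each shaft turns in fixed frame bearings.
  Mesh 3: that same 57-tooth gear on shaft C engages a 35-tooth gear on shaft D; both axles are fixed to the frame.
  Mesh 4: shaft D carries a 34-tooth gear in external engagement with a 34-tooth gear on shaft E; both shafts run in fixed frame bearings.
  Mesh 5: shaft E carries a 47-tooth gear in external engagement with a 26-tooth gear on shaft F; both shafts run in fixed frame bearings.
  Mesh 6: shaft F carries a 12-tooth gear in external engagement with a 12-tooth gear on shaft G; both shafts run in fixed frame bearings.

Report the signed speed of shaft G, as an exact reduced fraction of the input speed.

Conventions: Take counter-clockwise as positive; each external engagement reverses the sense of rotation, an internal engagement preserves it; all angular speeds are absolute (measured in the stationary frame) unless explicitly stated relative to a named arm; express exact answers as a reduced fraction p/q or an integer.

47/35

6-mesh fixed-axis compound train (all bearings frame-fixed)
mesh 1 [26T→32T]: |ω|/ω_in = 1×26/32 = 13/16, sense flips to −
mesh 2 [32T→57T]: |ω|/ω_in = (13/16)×32/57 = 26/57, sense flips to +
mesh 3 [57T→35T]: |ω|/ω_in = (26/57)×57/35 = 26/35, sense flips to −
mesh 4 [34T→34T]: |ω|/ω_in = (26/35)×34/34 = 26/35, sense flips to +
mesh 5 [47T→26T]: |ω|/ω_in = (26/35)×47/26 = 47/35, sense flips to −
mesh 6 [12T→12T]: |ω|/ω_in = (47/35)×12/12 = 47/35, sense flips to +
signed output speed (× input speed) = 47/35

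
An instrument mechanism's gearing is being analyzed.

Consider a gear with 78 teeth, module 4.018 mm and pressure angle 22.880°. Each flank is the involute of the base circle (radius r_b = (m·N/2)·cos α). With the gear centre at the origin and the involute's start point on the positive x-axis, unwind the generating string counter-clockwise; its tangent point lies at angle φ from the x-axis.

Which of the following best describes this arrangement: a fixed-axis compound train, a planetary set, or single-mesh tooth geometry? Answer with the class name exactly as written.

single-mesh tooth geometry

recognized (one wheel, involute flank): single-mesh tooth geometry, m = 4.018, N = 78
classification: single-mesh tooth geometry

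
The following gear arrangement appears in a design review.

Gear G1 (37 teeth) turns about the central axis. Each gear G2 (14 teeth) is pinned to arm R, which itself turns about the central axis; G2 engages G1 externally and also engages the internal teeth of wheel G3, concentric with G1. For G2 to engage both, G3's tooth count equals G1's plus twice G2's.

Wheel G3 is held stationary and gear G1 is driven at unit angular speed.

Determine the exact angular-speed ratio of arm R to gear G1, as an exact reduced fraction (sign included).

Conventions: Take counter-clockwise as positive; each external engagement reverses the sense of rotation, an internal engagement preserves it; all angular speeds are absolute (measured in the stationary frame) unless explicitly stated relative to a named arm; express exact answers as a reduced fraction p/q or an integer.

planetary set (37T centre, 14T on arm, 65T internal) — Willis relation
ring teeth: 37 + 2·14 = 65
37(ω_sun−ω_arm) = −65(ω_ring−ω_arm),  ω_ring = 0, ω_sun = 1
37(1−ω_arm) = −65(0−ω_arm)  ⇒  102·ω_arm = 37  ⇒  ω_arm = 37/102
ω_out/ω_in = 37/102

37/102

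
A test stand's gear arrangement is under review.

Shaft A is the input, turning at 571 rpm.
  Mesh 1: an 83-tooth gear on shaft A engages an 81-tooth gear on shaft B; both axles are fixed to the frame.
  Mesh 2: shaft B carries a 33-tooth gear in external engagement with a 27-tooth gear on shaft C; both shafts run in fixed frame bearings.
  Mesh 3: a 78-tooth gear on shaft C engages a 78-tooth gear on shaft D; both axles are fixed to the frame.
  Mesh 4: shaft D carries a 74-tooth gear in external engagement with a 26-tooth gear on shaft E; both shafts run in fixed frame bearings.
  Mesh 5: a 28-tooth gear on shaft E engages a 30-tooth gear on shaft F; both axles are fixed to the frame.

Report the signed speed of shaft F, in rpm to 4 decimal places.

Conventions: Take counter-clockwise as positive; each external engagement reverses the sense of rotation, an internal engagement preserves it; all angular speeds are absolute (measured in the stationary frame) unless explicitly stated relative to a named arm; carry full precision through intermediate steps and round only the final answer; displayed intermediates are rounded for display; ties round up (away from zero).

-1899.6540 rpm

recognized (6 fixed axles, 5 meshes): fixed-axis compound train
mesh 1 [83T→81T]: ω = 571.0000×83/81 = 585.0988 rpm, sense flips to −
mesh 2 [33T→27T]: ω = 585.0988×33/27 = 715.1207 rpm, sense flips to +
mesh 3 [78T→78T]: ω = 715.1207×78/78 = 715.1207 rpm, sense flips to −
mesh 4 [74T→26T]: ω = 715.1207×74/26 = 2035.3436 rpm, sense flips to +
mesh 5 [28T→30T]: ω = 2035.3436×28/30 = 1899.6540 rpm, sense flips to −
signed output speed = -1899.6540 rpm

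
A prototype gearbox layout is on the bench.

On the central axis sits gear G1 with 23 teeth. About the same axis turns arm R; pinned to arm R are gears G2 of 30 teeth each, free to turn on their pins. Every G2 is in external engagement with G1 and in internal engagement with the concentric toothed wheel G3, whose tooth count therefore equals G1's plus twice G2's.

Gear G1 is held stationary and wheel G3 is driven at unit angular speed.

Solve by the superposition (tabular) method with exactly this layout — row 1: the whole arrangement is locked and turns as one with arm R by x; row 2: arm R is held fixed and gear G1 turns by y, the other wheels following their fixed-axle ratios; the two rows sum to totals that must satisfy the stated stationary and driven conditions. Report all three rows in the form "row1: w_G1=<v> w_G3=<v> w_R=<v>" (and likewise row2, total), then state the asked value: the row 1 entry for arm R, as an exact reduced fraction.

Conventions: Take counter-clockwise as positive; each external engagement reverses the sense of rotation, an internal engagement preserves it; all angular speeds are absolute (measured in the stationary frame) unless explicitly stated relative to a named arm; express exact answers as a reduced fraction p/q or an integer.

row1: w_G1=83/106 w_G3=83/106 w_R=83/106
row2: w_G1=-83/106 w_G3=23/106 w_R=0
total: w_G1=0 w_G3=1 w_R=83/106
asked value: 83/106

recognized (axles ride arm R): planetary set, 23/30/83 teeth
row 1: whole set turns with the arm by x
superposition row 2 [arm held]: sun y, ring −(23/83)·y, arm 0
boundary: total ω_sun = x + y = 0 and total ω_ring = x − (23/83)·y = 1  ⇒  y = -83/106, x = 83/106
row 2 ring = −(23/83)·(-83/106) = 23/106
totals (row 1 + row 2): sun 83/106 + (-83/106) = 0, ring 83/106 + 23/106 = 1, arm 83/106 + 0 = 83/106
asked cell (row1, arm) = 83/106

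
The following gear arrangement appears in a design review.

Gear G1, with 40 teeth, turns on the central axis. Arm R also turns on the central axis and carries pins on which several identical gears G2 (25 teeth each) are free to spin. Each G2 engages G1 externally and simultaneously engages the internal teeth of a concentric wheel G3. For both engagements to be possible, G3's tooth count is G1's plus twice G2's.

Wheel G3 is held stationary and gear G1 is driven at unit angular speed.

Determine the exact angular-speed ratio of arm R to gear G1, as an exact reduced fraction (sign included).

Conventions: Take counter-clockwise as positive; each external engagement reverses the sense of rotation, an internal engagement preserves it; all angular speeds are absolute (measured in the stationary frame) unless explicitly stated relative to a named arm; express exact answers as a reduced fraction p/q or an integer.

topology: planetary set — G1 40T / G2 25T / G3 90T, arm = carrier (Willis)
ring teeth: 40 + 2·25 = 90
40(ω_sun−ω_arm) = −90(ω_ring−ω_arm),  ω_ring = 0, ω_sun = 1
40(1−ω_arm) = −90(0−ω_arm)  ⇒  130·ω_arm = 40  ⇒  ω_arm = 4/13
ω_out/ω_in = 4/13

4/13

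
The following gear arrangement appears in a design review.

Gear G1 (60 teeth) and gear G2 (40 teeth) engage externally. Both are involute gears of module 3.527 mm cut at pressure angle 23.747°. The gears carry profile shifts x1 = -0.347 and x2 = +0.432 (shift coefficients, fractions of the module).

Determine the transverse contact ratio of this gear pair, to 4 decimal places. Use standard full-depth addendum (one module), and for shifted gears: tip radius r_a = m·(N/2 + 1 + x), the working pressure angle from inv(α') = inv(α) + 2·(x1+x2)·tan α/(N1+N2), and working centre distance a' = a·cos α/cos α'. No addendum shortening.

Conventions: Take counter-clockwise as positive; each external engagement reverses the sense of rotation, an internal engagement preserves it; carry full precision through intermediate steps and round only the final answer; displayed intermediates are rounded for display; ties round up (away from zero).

single-mesh involute tooth geometry (60T engaging 40T at module 3.527)
base radii: r_b1 = 96.851339, r_b2 = 64.567559
tip radii: r_a1 = 108.113131, r_a2 = 75.590664
inv(α') = inv(23.747°) + 2·(-0.347+0.432)·tan α/(60+40) = 0.02623261  ⇒  α' = 23.96611°
a' = a·cos α / cos α' = 176.3500·cos 23.747°/cos 23.96611° = 176.648496
action lengths: √(r_a1²−r_b1²) = 48.044430, √(r_a2²−r_b2²) = 39.306218
base pitch p_b = π·m·cos α = 10.142248
CR = (48.044430 + 39.306218 − 176.648496·sin 23.96611°)/10.142248 = 1.537794
contact ratio ≈ 1.5378

1.5378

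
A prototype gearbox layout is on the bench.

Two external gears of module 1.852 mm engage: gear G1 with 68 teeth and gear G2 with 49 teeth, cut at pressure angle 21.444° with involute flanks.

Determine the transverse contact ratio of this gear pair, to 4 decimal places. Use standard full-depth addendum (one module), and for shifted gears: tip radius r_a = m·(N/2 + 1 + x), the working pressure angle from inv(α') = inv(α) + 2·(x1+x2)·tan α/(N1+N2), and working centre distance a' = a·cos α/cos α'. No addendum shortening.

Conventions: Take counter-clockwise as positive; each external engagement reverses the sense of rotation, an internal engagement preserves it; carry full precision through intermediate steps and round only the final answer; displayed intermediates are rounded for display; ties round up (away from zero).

topology: single-mesh involute geometry — m = 1.852, 68T/49T pair
base radii: r_b1 = 58.609061, r_b2 = 42.233000
tip radii: r_a1 = 64.820000, r_a2 = 47.226000
no profile shift: α' = α, a' = a
action lengths: √(r_a1²−r_b1²) = 27.687729, √(r_a2²−r_b2²) = 21.134540
base pitch p_b = π·m·cos α = 5.415465
CR = (27.687729 + 21.134540 − 108.342000·sin 21.44400°)/5.415465 = 1.701301
contact ratio ≈ 1.7013

1.7013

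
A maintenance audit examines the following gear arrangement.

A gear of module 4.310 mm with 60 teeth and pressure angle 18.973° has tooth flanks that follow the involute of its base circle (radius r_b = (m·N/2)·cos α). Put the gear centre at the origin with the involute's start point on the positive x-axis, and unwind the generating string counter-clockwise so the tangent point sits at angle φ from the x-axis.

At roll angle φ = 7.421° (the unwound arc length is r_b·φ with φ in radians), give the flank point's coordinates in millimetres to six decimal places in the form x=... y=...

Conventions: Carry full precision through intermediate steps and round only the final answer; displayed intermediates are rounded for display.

x=123.296703 y=0.088411

topology: single-mesh involute geometry — m = 4.310, N = 60
pitch radius r_p = m·N/2 = 4.310·60/2 = 129.300000
base radius r_b = r_p·cos α = 129.300000·cos 18.973° = 122.275376
roll angle φ = 7.421° = 0.12952088 rad
x = r_b·(cos φ + φ·sin φ) = 123.296703
y = r_b·(sin φ − φ·cos φ) = 0.088411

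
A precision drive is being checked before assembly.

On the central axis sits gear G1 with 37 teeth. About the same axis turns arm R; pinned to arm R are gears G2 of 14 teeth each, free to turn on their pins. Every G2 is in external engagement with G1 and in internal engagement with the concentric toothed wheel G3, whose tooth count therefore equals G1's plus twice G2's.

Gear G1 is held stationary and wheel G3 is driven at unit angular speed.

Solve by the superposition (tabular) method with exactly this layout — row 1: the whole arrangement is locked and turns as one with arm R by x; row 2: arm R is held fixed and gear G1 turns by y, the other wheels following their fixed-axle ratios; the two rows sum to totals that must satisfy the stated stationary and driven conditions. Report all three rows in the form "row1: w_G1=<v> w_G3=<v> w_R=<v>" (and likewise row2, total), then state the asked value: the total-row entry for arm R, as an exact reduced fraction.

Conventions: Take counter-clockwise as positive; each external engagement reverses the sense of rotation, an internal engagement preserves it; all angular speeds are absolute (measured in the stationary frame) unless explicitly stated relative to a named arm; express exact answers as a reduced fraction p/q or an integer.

row1: w_G1=65/102 w_G3=65/102 w_R=65/102
row2: w_G1=-65/102 w_G3=37/102 w_R=0
total: w_G1=0 w_G3=1 w_R=65/102
asked value: 65/102

topology: planetary set — G1 37T / G2 14T / G3 65T, arm = carrier (Willis)
superposition row 1 [locked train]: every member turns x
superposition row 2 [arm held]: sun y, ring −(37/65)·y, arm 0
boundary: total ω_sun = x + y = 0 and total ω_ring = x − (37/65)·y = 1  ⇒  y = -65/102, x = 65/102
row 2 ring = −(37/65)·(-65/102) = 37/102
totals (row 1 + row 2): sun 65/102 + (-65/102) = 0, ring 65/102 + 37/102 = 1, arm 65/102 + 0 = 65/102
asked cell (total, arm) = 65/102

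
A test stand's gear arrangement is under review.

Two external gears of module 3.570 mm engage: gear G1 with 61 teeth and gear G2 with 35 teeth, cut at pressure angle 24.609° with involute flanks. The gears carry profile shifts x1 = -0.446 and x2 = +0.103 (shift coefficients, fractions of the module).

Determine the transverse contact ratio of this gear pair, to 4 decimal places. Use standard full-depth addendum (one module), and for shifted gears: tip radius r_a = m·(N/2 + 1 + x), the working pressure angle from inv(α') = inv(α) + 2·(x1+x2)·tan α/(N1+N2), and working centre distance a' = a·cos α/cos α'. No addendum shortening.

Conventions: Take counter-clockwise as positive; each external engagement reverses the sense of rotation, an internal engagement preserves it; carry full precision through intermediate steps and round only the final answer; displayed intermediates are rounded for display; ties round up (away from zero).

1.5700

recognized (one external pair, fixed centres): single-mesh tooth geometry, m = 3.570, N1 = 61, N2 = 35
base radii: r_b1 = 98.995053, r_b2 = 56.800440
tip radii: r_a1 = 110.862780, r_a2 = 66.412710
inv(α') = inv(24.609°) + 2·(-0.446+0.103)·tan α/(61+35) = 0.02524471  ⇒  α' = 23.67572°
a' = a·cos α / cos α' = 171.3600·cos 24.609°/cos 23.67572° = 170.113459
action lengths: √(r_a1²−r_b1²) = 49.905266, √(r_a2²−r_b2²) = 34.414504
base pitch p_b = π·m·cos α = 10.196791
CR = (49.905266 + 34.414504 − 170.113459·sin 23.67572°)/10.196791 = 1.570009
contact ratio ≈ 1.5700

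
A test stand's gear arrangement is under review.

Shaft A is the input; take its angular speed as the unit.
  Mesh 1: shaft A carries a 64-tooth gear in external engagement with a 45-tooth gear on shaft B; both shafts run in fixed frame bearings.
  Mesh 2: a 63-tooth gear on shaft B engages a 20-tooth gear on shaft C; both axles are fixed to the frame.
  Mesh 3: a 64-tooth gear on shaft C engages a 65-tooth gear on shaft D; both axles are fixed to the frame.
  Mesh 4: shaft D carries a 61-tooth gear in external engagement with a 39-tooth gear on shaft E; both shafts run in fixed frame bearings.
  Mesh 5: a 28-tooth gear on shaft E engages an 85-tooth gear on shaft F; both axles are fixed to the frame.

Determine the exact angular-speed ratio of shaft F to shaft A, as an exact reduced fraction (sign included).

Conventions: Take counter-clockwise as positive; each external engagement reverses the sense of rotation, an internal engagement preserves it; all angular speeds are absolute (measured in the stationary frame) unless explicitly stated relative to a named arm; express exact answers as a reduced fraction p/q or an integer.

-12242944/5386875

class = fixed-axis compound train [5 meshes; 5 ratios multiply, 5 sense flips]
mesh 1 [64T→45T]: running ratio 64/45, sense −
mesh 2 [63T→20T]: running ratio 112/25, sense +
mesh 3 [64T→65T]: running ratio 7168/1625, sense −
mesh 4 [61T→39T]: running ratio 437248/63375, sense +
mesh 5 [28T→85T]: running ratio 12242944/5386875, sense −
ω_out/ω_in = -12242944/5386875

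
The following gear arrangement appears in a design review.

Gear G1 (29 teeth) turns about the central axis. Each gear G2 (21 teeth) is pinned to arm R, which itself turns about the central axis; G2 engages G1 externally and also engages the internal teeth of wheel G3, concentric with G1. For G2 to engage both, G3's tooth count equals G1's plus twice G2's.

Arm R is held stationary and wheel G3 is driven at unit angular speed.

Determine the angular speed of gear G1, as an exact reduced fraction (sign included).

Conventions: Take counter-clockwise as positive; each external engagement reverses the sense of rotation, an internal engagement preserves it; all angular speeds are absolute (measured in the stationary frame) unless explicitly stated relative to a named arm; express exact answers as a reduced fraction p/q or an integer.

recognized (axles ride arm R): planetary set, 29/21/71 teeth
ring teeth: 29 + 2·21 = 71
29(ω_sun−ω_arm) = −71(ω_ring−ω_arm),  ω_arm = 0, ω_ring = 1
ω_sun = 0 − (71/29)(1−0) = -71/29
exact speed ratio = -71/29

-71/29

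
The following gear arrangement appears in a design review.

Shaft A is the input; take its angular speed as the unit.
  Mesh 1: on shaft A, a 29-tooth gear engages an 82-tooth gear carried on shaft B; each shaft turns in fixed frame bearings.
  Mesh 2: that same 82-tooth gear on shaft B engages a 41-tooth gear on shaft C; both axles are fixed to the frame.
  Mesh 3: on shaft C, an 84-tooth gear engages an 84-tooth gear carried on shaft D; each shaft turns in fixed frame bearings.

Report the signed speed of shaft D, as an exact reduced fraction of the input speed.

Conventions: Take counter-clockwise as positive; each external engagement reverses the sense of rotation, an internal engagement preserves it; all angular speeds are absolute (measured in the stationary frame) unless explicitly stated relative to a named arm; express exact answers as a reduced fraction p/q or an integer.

3-mesh fixed-axis compound train (all bearings frame-fixed)
mesh 1 [29T→82T]: |ω|/ω_in = 1×29/82 = 29/82, sense flips to −
mesh 2 [82T→41T]: |ω|/ω_in = (29/82)×82/41 = 29/41, sense flips to +
mesh 3 [84T→84T]: |ω|/ω_in = (29/41)×84/84 = 29/41, sense flips to −
signed output speed (× input speed) = -29/41

-29/41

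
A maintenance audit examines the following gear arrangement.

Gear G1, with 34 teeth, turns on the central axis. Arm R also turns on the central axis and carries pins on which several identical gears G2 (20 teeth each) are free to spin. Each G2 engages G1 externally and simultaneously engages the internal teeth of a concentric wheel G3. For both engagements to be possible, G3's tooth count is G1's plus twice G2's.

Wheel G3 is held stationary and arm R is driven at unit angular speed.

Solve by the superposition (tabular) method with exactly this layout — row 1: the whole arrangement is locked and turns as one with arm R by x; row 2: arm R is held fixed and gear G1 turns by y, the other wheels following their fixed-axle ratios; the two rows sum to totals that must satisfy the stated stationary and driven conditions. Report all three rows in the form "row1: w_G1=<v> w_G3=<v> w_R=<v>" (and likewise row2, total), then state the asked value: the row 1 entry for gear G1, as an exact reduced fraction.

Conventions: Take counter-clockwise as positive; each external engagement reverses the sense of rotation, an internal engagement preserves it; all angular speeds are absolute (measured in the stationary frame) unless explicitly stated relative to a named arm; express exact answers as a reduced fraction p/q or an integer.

row1: w_G1=1 w_G3=1 w_R=1
row2: w_G1=37/17 w_G3=-1 w_R=0
total: w_G1=54/17 w_G3=0 w_R=1
asked value: 1

class = planetary set [G3 = 34+2·20 = 74; Willis about the carrier]
row 1 — lock + rotate with arm: ω_sun = ω_ring = ω_arm = x
row 2 (arm held, sun turns y): ω_ring = −(34/74)·y, ω_arm = 0
boundary: total ω_ring = x − (34/74)·y = 0 and total ω_arm = x = 1  ⇒  y = 37/17, x = 1
row 2 ring = −(34/74)·37/17 = -1
totals (row 1 + row 2): sun 1 + 37/17 = 54/17, ring 1 + (-1) = 0, arm 1 + 0 = 1
asked cell (row1, sun) = 1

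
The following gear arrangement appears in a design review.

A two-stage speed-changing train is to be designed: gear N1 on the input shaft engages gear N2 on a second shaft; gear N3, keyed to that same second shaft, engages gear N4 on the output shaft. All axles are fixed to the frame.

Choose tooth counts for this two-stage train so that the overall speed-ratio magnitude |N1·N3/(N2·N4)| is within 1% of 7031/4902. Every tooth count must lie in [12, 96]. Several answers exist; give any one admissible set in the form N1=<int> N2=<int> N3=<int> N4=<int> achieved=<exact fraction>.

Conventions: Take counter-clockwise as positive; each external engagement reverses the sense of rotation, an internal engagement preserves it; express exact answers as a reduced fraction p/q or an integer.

2-stage fixed-axis compound train for ratio 7031/4902
target = 7031/4902 in lowest terms: an exact hit needs N1·N3 = k·7031 and N2·N4 = k·4902 for one integer k, every count in [12, 96]; additionally prefer no 1:1 stage (N1 ≠ N2, N3 ≠ N4)
k = 1: N1·N3 = 7031 = 79·89, N2·N4 = 4902 = 57·86
achieved = 79·89/(57·86) = 7031/4902; |achieved − target| = 0 ≤ 7031/490200 ✓

N1=79 N2=57 N3=89 N4=86 achieved=7031/4902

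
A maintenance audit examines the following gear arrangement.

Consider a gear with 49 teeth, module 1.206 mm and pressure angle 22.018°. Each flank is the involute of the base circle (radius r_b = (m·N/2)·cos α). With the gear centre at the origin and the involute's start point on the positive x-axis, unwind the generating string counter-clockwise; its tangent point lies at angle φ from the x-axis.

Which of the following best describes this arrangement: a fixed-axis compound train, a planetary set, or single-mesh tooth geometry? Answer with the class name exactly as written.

single-mesh involute tooth geometry (49T wheel at module 1.206)
classification: single-mesh tooth geometry

single-mesh tooth geometry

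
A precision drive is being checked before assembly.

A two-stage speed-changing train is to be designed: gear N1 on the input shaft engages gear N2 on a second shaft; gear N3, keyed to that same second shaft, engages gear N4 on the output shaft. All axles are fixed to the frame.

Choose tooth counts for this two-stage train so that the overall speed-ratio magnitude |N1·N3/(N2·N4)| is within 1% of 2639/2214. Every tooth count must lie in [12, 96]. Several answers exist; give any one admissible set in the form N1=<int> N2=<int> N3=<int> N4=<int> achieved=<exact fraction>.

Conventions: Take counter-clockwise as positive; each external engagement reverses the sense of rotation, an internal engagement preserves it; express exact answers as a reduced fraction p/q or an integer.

2-stage fixed-axis compound train for ratio 2639/2214
target = 2639/2214 in lowest terms: an exact hit needs N1·N3 = k·2639 and N2·N4 = k·2214 for one integer k, every count in [12, 96]; additionally prefer no 1:1 stage (N1 ≠ N2, N3 ≠ N4)
k = 1: N1·N3 = 2639 = 29·91, N2·N4 = 2214 = 27·82
achieved = 29·91/(27·82) = 2639/2214; |achieved − target| = 0 ≤ 2639/221400 ✓

N1=29 N2=27 N3=91 N4=82 achieved=2639/2214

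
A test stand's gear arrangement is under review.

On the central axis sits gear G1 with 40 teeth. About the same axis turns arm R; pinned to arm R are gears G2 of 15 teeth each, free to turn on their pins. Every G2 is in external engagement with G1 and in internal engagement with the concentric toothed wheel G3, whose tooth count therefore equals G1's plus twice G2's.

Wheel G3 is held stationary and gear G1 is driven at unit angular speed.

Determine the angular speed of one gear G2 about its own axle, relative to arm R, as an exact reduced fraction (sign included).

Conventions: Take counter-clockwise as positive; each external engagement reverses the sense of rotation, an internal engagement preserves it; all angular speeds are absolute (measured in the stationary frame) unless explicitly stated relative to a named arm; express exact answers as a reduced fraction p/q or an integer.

class = planetary set [G3 = 40+2·15 = 70; Willis about the carrier]
ring teeth: 40 + 2·15 = 70
40(ω_sun−ω_arm) = −70(ω_ring−ω_arm),  ω_ring = 0, ω_sun = 1
40(1−ω_arm) = −70(0−ω_arm)  ⇒  110·ω_arm = 40  ⇒  ω_arm = 4/11
sun–planet mesh: 40·(1−4/11) = −15·(ω_p−ω_arm)  ⇒  ω_p−ω_arm = -56/33
exact speed ratio = -56/33

-56/33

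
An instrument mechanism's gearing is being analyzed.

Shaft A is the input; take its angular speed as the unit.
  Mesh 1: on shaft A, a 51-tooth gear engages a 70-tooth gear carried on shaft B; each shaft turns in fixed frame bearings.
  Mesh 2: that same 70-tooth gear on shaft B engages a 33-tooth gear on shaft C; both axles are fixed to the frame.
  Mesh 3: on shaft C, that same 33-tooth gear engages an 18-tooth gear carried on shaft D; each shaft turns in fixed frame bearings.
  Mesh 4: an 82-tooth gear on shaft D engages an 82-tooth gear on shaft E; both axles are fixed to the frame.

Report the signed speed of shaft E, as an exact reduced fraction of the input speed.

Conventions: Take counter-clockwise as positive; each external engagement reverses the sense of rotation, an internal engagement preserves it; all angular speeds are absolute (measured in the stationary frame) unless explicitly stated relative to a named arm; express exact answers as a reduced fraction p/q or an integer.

4-mesh fixed-axis compound train (all bearings frame-fixed)
mesh 1 [51T→70T]: |ω|/ω_in = 1×51/70 = 51/70, sense flips to −
mesh 2 [70T→33T]: |ω|/ω_in = (51/70)×70/33 = 17/11, sense flips to +
mesh 3 [33T→18T]: |ω|/ω_in = (17/11)×33/18 = 17/6, sense flips to −
mesh 4 [82T→82T]: |ω|/ω_in = (17/6)×82/82 = 17/6, sense flips to +
signed output speed (× input speed) = 17/6

17/6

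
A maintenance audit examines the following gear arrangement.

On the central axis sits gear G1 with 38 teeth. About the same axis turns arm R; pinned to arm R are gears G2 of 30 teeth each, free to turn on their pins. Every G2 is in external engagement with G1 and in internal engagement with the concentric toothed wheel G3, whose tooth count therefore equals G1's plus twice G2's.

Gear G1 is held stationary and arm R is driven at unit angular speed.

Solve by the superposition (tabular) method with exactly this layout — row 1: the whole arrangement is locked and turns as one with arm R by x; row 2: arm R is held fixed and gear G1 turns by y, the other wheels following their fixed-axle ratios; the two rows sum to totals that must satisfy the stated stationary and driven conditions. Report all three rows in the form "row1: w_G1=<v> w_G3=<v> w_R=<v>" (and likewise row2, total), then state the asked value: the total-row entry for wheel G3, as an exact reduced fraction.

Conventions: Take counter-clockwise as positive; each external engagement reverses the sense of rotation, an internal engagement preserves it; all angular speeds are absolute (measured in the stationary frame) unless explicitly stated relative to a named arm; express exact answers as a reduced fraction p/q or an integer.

row1: w_G1=1 w_G3=1 w_R=1
row2: w_G1=-1 w_G3=19/49 w_R=0
total: w_G1=0 w_G3=68/49 w_R=1
asked value: 68/49

recognized (axles ride arm R): planetary set, 38/30/98 teeth
superposition row 1 [locked train]: every member turns x
row 2 — arm fixed, fixed-axis ratios: sun y, ring −(38/98)·y, arm 0
boundary: total ω_sun = x + y = 0 and total ω_arm = x = 1  ⇒  y = -1, x = 1
row 2 ring = −(38/98)·(-1) = 19/49
totals (row 1 + row 2): sun 1 + (-1) = 0, ring 1 + 19/49 = 68/49, arm 1 + 0 = 1
asked cell (total, ring) = 68/49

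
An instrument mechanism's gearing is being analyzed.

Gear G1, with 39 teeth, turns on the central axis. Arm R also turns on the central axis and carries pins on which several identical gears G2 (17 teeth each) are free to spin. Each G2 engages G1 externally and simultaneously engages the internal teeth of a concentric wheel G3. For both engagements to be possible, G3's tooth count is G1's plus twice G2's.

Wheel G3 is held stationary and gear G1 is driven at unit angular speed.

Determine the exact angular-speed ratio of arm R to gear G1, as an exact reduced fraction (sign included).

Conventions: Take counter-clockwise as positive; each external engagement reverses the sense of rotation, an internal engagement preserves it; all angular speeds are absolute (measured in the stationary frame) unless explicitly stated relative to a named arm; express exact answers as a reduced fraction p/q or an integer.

topology: planetary set — G1 39T / G2 17T / G3 73T, arm = carrier (Willis)
ring teeth: 39 + 2·17 = 73
39(ω_sun−ω_arm) = −73(ω_ring−ω_arm),  ω_ring = 0, ω_sun = 1
39(1−ω_arm) = −73(0−ω_arm)  ⇒  112·ω_arm = 39  ⇒  ω_arm = 39/112
ω_out/ω_in = 39/112

39/112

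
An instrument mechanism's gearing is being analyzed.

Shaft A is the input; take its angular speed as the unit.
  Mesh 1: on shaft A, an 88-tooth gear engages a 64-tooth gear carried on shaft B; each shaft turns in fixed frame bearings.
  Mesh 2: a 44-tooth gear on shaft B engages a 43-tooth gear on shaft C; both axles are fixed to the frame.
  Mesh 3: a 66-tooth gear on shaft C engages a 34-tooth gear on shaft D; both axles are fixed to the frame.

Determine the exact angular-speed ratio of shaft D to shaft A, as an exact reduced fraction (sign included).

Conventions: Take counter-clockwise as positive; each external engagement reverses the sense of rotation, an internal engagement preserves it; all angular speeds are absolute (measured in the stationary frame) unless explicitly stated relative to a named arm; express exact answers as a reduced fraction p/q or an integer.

class = fixed-axis compound train [3 meshes; 3 ratios multiply, 3 sense flips]
mesh 1 [88T→64T]: running ratio 11/8, sense −
mesh 2 [44T→43T]: running ratio 121/86, sense +
mesh 3 [66T→34T]: running ratio 3993/1462, sense −
ω_out/ω_in = -3993/1462

-3993/1462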